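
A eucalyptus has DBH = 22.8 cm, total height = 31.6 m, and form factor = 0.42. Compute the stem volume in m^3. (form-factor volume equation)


Formula: V = pi * (DBH/200)^2 * H * ff
Radius = DBH/200 = 22.8/200 = 0.114 m
Radius^2 = 0.114^2 = 0.012996 m^2
V = pi * 0.012996 * 31.6 * 0.42
V = 0.542 m^3

0.542


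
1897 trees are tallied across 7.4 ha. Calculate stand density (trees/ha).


Formula: Stand Density = N_trees / Area_ha
Density = 1897 trees / 7.4 ha
Density = 256 trees/ha

256


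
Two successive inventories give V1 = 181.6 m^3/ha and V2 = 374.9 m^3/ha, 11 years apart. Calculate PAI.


Formula: PAI = (V_T2 - V_T1) / (T2 - T1)
Volume increment = 374.9 - 181.6 = 193.3 m^3/ha
PAI = 193.3 / 11 = 17.57 m^3/ha/year

17.57


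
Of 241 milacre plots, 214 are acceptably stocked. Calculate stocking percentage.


Formula: Stocking % = stocked plots / total plots * 100
Stocking = 214 / 241 * 100
Stocking = 0.888 * 100 = 88.8%

88.8


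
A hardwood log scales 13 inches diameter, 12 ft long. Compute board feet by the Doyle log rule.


Doyle: BF = (D - 4)^2 * L / 16
Adjusted diameter = 13 - 4 = 9 in
(D-4)^2 = 9^2 = 81
BF = 81 * 12 / 16 = 61 BF

61


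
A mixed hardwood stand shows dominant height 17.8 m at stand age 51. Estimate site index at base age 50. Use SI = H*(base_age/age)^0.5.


Formula: SI = H_dom * (base_age / age)^0.5
Age ratio = 50 / 51 = 0.98039
sqrt(age_ratio) = 0.99015
SI = 17.8 * 0.99015 = 17.6 m

17.6


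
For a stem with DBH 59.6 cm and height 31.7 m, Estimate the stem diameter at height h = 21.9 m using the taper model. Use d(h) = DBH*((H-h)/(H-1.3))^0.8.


Taper: d(h) = DBH * ((H - h) / (H - 1.3))^0.8
Numerator = H - h = 31.7 - 21.9 = 9.8 m
Denominator = H - 1.3 = 31.7 - 1.3 = 30.4 m
Ratio = 9.8 / 30.4 = 0.32237
d = 59.6 * 0.32237^0.8 = 24.1 cm

24.1


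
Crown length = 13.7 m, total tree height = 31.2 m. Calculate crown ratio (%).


Formula: Crown Ratio = (Crown Length / Total Height) * 100
CR = (13.7 m / 31.2 m) * 100
CR = 0.4391 * 100 = 43.9%

43.9


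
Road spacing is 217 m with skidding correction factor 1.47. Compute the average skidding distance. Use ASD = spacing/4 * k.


Formula: ASD = (spacing / 4) * correction
Uncorrected distance = spacing / 4 = 217 / 4 = 54.25 m
ASD = 54.25 * 1.47 = 80 m

80


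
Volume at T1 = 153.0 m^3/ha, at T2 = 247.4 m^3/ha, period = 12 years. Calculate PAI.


Formula: PAI = (V_T2 - V_T1) / (T2 - T1)
Volume increment = 247.4 - 153.0 = 94.4 m^3/ha
PAI = 94.4 / 12 = 7.87 m^3/ha/year

7.87


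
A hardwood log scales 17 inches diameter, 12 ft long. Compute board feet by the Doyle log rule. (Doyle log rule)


Doyle: BF = (D - 4)^2 * L / 16
Adjusted diameter = 17 - 4 = 13 in
(D-4)^2 = 13^2 = 169
BF = 169 * 12 / 16 = 127 BF

127


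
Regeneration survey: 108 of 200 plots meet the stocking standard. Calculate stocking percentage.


Formula: Stocking % = stocked plots / total plots * 100
Stocking = 108 / 200 * 100
Stocking = 0.54 * 100 = 54.0%

54.0


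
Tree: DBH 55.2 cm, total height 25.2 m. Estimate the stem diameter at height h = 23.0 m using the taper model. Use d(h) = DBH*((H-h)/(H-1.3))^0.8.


Taper: d(h) = DBH * ((H - h) / (H - 1.3))^0.8
Numerator = H - h = 25.2 - 23.0 = 2.2 m
Denominator = H - 1.3 = 25.2 - 1.3 = 23.9 m
Ratio = 2.2 / 23.9 = 0.09205
d = 55.2 * 0.09205^0.8 = 8.2 cm

8.2


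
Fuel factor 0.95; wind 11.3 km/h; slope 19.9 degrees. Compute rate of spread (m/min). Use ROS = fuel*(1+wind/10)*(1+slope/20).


Formula: ROS = fuel * (1 + wind/10) * (1 + slope/20)
Wind factor = 1 + 11.3/10 = 2.13
Slope factor = 1 + 19.9/20 = 1.995
ROS = 0.95 * 2.13 * 1.995 = 4.04 m/min

4.04


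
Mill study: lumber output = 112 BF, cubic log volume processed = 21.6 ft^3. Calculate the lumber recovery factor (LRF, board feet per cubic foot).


Formula: LRF = Lumber Output (BF) / Log Input (ft^3)
LRF = 112 BF / 21.6 ft^3
LRF = 5.19 BF/ft^3

5.19


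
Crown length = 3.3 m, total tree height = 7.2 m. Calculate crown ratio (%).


Formula: Crown Ratio = (Crown Length / Total Height) * 100
CR = (3.3 m / 7.2 m) * 100
CR = 0.4583 * 100 = 45.8%

45.8


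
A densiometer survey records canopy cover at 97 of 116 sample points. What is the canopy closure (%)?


Formula: Canopy closure = covered points / total points * 100
Closure = 97 / 116 * 100
Closure = 0.8362 * 100 = 83.6%

83.6


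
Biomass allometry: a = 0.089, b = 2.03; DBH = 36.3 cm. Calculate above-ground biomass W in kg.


Formula: W = a * DBH^b  (allometric power law)
DBH^b = 36.3^2.03 = 1467.6093
W = 0.089 * 1467.6093 = 130.6 kg

130.6


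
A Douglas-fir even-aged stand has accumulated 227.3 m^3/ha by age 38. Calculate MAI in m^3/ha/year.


Formula: MAI = Total Volume / Stand Age
MAI = 227.3 m^3/ha / 38 years
MAI = 5.98 m^3/ha/year

5.98


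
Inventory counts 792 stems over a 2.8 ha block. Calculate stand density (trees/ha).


Formula: Stand Density = N_trees / Area_ha
Density = 792 trees / 2.8 ha
Density = 283 trees/ha

283


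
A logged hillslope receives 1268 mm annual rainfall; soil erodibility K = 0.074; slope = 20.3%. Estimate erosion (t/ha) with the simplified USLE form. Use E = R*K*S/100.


Formula: E = R * K * S / 100  (simplified USLE)
R * K = 1268 * 0.074 = 93.832
E = 93.832 * 20.3 / 100 = 19.05 t/ha

19.05


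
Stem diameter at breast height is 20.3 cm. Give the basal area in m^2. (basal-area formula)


Formula: BA = pi * (DBH/2)^2 / 10000  (cm^2 to m^2)
Radius = DBH/2 = 20.3/2 = 10.15 cm
BA = pi * 10.15^2 / 10000
   = 323.6547 cm^2 / 10000
   = 0.0324 m^2

0.0324


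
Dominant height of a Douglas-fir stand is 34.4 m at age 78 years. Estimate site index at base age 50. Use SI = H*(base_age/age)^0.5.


Formula: SI = H_dom * (base_age / age)^0.5
Age ratio = 50 / 78 = 0.64103
sqrt(age_ratio) = 0.80064
SI = 34.4 * 0.80064 = 27.5 m

27.5


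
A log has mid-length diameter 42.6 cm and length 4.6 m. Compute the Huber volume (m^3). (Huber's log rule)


Huber: V = Am * L,  Am = pi*(Dm/200)^2
Am = pi*(42.6/200)^2 = 0.142531 m^2
V = 0.142531*4.6 = 0.6556 m^3

0.6556


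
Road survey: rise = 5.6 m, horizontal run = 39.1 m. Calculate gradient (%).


Formula: Gradient = rise / run * 100
Gradient = 5.6 / 39.1 * 100 = 14.3%

14.3


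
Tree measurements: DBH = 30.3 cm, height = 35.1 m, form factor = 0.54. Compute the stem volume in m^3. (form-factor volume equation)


Formula: V = pi * (DBH/200)^2 * H * ff
Radius = DBH/200 = 30.3/200 = 0.1515 m
Radius^2 = 0.1515^2 = 0.02295225 m^2
V = pi * 0.02295225 * 35.1 * 0.54
V = 1.367 m^3

1.367


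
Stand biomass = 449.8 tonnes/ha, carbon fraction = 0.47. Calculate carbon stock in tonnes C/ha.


Formula: Carbon Stock = Biomass * Carbon Fraction
C = 449.8 t/ha * 0.47
C = 211.4 t C/ha

211.4


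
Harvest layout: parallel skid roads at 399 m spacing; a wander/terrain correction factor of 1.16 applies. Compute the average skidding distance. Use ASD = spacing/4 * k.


Formula: ASD = (spacing / 4) * correction
Uncorrected distance = spacing / 4 = 399 / 4 = 99.75 m
ASD = 99.75 * 1.16 = 116 m

116


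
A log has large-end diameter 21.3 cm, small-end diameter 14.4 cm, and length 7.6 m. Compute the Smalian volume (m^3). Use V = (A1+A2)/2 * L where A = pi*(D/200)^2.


Smalian: V = (A1 + A2)/2 * L,  A = pi*(D/200)^2
A1 = pi*(21.3/200)^2 = 0.035633 m^2
A2 = pi*(14.4/200)^2 = 0.016286 m^2
V = (0.035633+0.016286)/2*7.6 = 0.1973 m^3

0.1973


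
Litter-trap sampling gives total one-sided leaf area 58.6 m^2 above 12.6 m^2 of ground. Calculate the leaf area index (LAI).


Formula: LAI = total leaf area / ground area  (dimensionless)
LAI = 58.6 m^2 / 12.6 m^2
LAI = 4.65

4.65


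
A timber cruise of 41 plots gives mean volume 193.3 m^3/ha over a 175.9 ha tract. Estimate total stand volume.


Formula: Total Volume = Mean Volume per ha * Total Area
Total Volume = 193.3 m^3/ha * 175.9 ha
Total Volume = 34001 m^3

34001


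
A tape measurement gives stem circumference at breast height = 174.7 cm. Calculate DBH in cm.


Formula: DBH = C / pi
DBH = 174.7 / pi
pi = 3.14159...
DBH = 55.6 cm

55.6


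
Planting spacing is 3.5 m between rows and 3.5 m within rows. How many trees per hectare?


Formula: TPH = 10000 m^2/ha / (spacing_x * spacing_y)
Area per tree = 3.5 m * 3.5 m = 12.25 m^2
TPH = 10000 / 12.25 = 816 trees/ha

816


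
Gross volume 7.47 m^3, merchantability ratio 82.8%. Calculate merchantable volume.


Formula: MV = V_total * (merchantable_pct / 100)
Merchantable fraction = 82.8% / 100 = 0.828
MV = 7.47 m^3 * 0.828 = 6.185 m^3

6.185


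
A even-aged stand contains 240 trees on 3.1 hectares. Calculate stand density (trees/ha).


Formula: Stand Density = N_trees / Area_ha
Density = 240 trees / 3.1 ha
Density = 77 trees/ha

77


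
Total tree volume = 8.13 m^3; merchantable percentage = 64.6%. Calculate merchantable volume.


Formula: MV = V_total * (merchantable_pct / 100)
Merchantable fraction = 64.6% / 100 = 0.646
MV = 8.13 m^3 * 0.646 = 5.252 m^3

5.252


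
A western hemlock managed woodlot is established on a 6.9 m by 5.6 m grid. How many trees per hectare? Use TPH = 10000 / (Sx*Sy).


Formula: TPH = 10000 m^2/ha / (spacing_x * spacing_y)
Area per tree = 6.9 m * 5.6 m = 38.64 m^2
TPH = 10000 / 38.64 = 259 trees/ha

259


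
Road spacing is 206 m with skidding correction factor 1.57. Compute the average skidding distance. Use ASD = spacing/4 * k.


Formula: ASD = (spacing / 4) * correction
Uncorrected distance = spacing / 4 = 206 / 4 = 51.5 m
ASD = 51.5 * 1.57 = 81 m

81


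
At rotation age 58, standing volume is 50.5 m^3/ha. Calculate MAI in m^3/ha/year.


Formula: MAI = Total Volume / Stand Age
MAI = 50.5 m^3/ha / 58 years
MAI = 0.87 m^3/ha/year

0.87


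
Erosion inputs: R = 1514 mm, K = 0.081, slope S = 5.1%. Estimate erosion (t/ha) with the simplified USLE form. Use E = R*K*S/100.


Formula: E = R * K * S / 100  (simplified USLE)
R * K = 1514 * 0.081 = 122.634
E = 122.634 * 5.1 / 100 = 6.25 t/ha

6.25


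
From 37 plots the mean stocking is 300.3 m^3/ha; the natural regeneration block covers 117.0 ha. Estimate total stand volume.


Formula: Total Volume = Mean Volume per ha * Total Area
Total Volume = 300.3 m^3/ha * 117.0 ha
Total Volume = 35135 m^3

35135


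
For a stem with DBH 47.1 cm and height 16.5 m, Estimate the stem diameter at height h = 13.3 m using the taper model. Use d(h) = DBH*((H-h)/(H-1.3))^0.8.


Taper: d(h) = DBH * ((H - h) / (H - 1.3))^0.8
Numerator = H - h = 16.5 - 13.3 = 3.2 m
Denominator = H - 1.3 = 16.5 - 1.3 = 15.2 m
Ratio = 3.2 / 15.2 = 0.21053
d = 47.1 * 0.21053^0.8 = 13.5 cm

13.5


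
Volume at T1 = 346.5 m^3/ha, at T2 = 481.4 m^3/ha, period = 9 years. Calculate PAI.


Formula: PAI = (V_T2 - V_T1) / (T2 - T1)
Volume increment = 481.4 - 346.5 = 134.9 m^3/ha
PAI = 134.9 / 9 = 14.99 m^3/ha/year

14.99


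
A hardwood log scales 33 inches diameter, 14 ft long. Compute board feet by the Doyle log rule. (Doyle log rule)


Doyle: BF = (D - 4)^2 * L / 16
Adjusted diameter = 33 - 4 = 29 in
(D-4)^2 = 29^2 = 841
BF = 841 * 14 / 16 = 736 BF

736


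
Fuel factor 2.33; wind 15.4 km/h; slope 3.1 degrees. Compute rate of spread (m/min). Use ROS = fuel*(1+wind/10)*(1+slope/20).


Formula: ROS = fuel * (1 + wind/10) * (1 + slope/20)
Wind factor = 1 + 15.4/10 = 2.54
Slope factor = 1 + 3.1/20 = 1.155
ROS = 2.33 * 2.54 * 1.155 = 6.84 m/min

6.84


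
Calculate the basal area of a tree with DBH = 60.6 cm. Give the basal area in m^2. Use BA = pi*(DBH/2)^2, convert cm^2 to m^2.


Formula: BA = pi * (DBH/2)^2 / 10000  (cm^2 to m^2)
Radius = DBH/2 = 60.6/2 = 30.3 cm
BA = pi * 30.3^2 / 10000
   = 2884.2648 cm^2 / 10000
   = 0.2884 m^2

0.2884


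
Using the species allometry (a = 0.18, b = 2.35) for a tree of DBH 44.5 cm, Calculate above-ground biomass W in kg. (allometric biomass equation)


Formula: W = a * DBH^b  (allometric power law)
DBH^b = 44.5^2.35 = 7475.5995
W = 0.18 * 7475.5995 = 1345.6 kg

1345.6


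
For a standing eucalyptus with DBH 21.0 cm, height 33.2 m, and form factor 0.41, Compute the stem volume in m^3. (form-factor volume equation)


Formula: V = pi * (DBH/200)^2 * H * ff
Radius = DBH/200 = 21.0/200 = 0.105 m
Radius^2 = 0.105^2 = 0.011025 m^2
V = pi * 0.011025 * 33.2 * 0.41
V = 0.471 m^3

0.471


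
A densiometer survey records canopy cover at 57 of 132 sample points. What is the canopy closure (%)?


Formula: Canopy closure = covered points / total points * 100
Closure = 57 / 132 * 100
Closure = 0.4318 * 100 = 43.2%

43.2


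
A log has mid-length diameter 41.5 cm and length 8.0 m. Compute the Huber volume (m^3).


Huber: V = Am * L,  Am = pi*(Dm/200)^2
Am = pi*(41.5/200)^2 = 0.135265 m^2
V = 0.135265*8.0 = 1.0821 m^3

1.0821


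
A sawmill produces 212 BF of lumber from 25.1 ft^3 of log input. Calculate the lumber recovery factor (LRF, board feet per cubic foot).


Formula: LRF = Lumber Output (BF) / Log Input (ft^3)
LRF = 212 BF / 25.1 ft^3
LRF = 8.45 BF/ft^3

8.45


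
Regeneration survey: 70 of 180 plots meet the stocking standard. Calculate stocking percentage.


Formula: Stocking % = stocked plots / total plots * 100
Stocking = 70 / 180 * 100
Stocking = 0.3889 * 100 = 38.9%

38.9


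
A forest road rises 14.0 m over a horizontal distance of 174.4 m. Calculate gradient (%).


Formula: Gradient = rise / run * 100
Gradient = 14.0 / 174.4 * 100 = 8.0%

8.0


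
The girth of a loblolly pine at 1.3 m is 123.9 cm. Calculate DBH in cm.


Formula: DBH = C / pi
DBH = 123.9 / pi
pi = 3.14159...
DBH = 39.4 cm

39.4


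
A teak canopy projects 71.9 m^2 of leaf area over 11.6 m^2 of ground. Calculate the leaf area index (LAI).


Formula: LAI = total leaf area / ground area  (dimensionless)
LAI = 71.9 m^2 / 11.6 m^2
LAI = 6.2

6.2


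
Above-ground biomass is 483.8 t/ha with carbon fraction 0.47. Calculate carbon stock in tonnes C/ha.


Formula: Carbon Stock = Biomass * Carbon Fraction
C = 483.8 t/ha * 0.47
C = 227.4 t C/ha

227.4


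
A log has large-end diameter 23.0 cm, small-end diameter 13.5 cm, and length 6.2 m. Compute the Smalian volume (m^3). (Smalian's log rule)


Smalian: V = (A1 + A2)/2 * L,  A = pi*(D/200)^2
A1 = pi*(23.0/200)^2 = 0.041548 m^2
A2 = pi*(13.5/200)^2 = 0.014314 m^2
V = (0.041548+0.014314)/2*6.2 = 0.1732 m^3

0.1732


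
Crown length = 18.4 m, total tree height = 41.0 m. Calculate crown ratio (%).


Formula: Crown Ratio = (Crown Length / Total Height) * 100
CR = (18.4 m / 41.0 m) * 100
CR = 0.4488 * 100 = 44.9%

44.9


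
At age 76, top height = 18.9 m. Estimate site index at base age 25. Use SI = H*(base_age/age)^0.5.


Formula: SI = H_dom * (base_age / age)^0.5
Age ratio = 25 / 76 = 0.32895
sqrt(age_ratio) = 0.57354
SI = 18.9 * 0.57354 = 10.8 m

10.8


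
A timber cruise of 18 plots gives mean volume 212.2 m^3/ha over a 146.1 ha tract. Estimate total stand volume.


Formula: Total Volume = Mean Volume per ha * Total Area
Total Volume = 212.2 m^3/ha * 146.1 ha
Total Volume = 31002 m^3

31002


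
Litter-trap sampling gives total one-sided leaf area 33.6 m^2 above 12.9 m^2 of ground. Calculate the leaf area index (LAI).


Formula: LAI = total leaf area / ground area  (dimensionless)
LAI = 33.6 m^2 / 12.9 m^2
LAI = 2.6

2.6


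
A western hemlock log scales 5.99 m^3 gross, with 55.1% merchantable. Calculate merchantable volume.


Formula: MV = V_total * (merchantable_pct / 100)
Merchantable fraction = 55.1% / 100 = 0.551
MV = 5.99 m^3 * 0.551 = 3.3 m^3

3.3


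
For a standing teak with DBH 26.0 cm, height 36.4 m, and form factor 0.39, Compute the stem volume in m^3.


Formula: V = pi * (DBH/200)^2 * H * ff
Radius = DBH/200 = 26.0/200 = 0.13 m
Radius^2 = 0.13^2 = 0.0169 m^2
V = pi * 0.0169 * 36.4 * 0.39
V = 0.754 m^3

0.754


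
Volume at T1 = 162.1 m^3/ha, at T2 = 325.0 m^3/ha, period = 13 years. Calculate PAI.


Formula: PAI = (V_T2 - V_T1) / (T2 - T1)
Volume increment = 325.0 - 162.1 = 162.9 m^3/ha
PAI = 162.9 / 13 = 12.53 m^3/ha/year

12.53


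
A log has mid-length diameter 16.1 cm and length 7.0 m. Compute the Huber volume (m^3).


Huber: V = Am * L,  Am = pi*(Dm/200)^2
Am = pi*(16.1/200)^2 = 0.020358 m^2
V = 0.020358*7.0 = 0.1425 m^3

0.1425


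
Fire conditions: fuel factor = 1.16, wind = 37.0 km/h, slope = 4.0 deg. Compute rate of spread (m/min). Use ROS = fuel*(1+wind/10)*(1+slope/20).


Formula: ROS = fuel * (1 + wind/10) * (1 + slope/20)
Wind factor = 1 + 37.0/10 = 4.7
Slope factor = 1 + 4.0/20 = 1.2
ROS = 1.16 * 4.7 * 1.2 = 6.54 m/min

6.54


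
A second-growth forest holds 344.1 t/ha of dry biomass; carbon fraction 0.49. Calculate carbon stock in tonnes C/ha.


Formula: Carbon Stock = Biomass * Carbon Fraction
C = 344.1 t/ha * 0.49
C = 168.6 t C/ha

168.6


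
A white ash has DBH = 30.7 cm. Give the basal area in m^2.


Formula: BA = pi * (DBH/2)^2 / 10000  (cm^2 to m^2)
Radius = DBH/2 = 30.7/2 = 15.35 cm
BA = pi * 15.35^2 / 10000
   = 740.2299 cm^2 / 10000
   = 0.074 m^2

0.074


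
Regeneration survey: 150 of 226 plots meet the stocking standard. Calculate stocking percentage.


Formula: Stocking % = stocked plots / total plots * 100
Stocking = 150 / 226 * 100
Stocking = 0.6637 * 100 = 66.4%

66.4


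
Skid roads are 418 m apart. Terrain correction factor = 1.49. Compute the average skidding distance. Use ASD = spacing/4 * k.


Formula: ASD = (spacing / 4) * correction
Uncorrected distance = spacing / 4 = 418 / 4 = 104.5 m
ASD = 104.5 * 1.49 = 156 m

156


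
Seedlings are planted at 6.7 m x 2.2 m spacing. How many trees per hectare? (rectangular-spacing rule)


Formula: TPH = 10000 m^2/ha / (spacing_x * spacing_y)
Area per tree = 6.7 m * 2.2 m = 14.74 m^2
TPH = 10000 / 14.74 = 678 trees/ha

678


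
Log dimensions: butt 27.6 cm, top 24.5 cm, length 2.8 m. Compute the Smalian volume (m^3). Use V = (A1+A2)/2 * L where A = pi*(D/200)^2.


Smalian: V = (A1 + A2)/2 * L,  A = pi*(D/200)^2
A1 = pi*(27.6/200)^2 = 0.059828 m^2
A2 = pi*(24.5/200)^2 = 0.047144 m^2
V = (0.059828+0.047144)/2*2.8 = 0.1498 m^3

0.1498


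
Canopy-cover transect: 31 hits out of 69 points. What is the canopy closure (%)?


Formula: Canopy closure = covered points / total points * 100
Closure = 31 / 69 * 100
Closure = 0.4493 * 100 = 44.9%

44.9


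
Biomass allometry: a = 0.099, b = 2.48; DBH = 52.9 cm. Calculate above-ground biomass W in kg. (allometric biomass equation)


Formula: W = a * DBH^b  (allometric power law)
DBH^b = 52.9^2.48 = 18800.5289
W = 0.099 * 18800.5289 = 1861.3 kg

1861.3


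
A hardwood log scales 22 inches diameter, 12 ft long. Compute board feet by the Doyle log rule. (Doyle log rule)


Doyle: BF = (D - 4)^2 * L / 16
Adjusted diameter = 22 - 4 = 18 in
(D-4)^2 = 18^2 = 324
BF = 324 * 12 / 16 = 243 BF

243


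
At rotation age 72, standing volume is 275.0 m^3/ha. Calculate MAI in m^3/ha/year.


Formula: MAI = Total Volume / Stand Age
MAI = 275.0 m^3/ha / 72 years
MAI = 3.82 m^3/ha/year

3.82


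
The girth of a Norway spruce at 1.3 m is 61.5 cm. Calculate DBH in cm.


Formula: DBH = C / pi
DBH = 61.5 / pi
pi = 3.14159...
DBH = 19.6 cm

19.6


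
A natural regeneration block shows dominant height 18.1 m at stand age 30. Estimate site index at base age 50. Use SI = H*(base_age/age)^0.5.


Formula: SI = H_dom * (base_age / age)^0.5
Age ratio = 50 / 30 = 1.66667
sqrt(age_ratio) = 1.29099
SI = 18.1 * 1.29099 = 23.4 m

23.4


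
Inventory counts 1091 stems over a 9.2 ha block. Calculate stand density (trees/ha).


Formula: Stand Density = N_trees / Area_ha
Density = 1091 trees / 9.2 ha
Density = 119 trees/ha

119


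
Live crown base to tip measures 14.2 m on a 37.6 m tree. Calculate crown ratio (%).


Formula: Crown Ratio = (Crown Length / Total Height) * 100
CR = (14.2 m / 37.6 m) * 100
CR = 0.3777 * 100 = 37.8%

37.8


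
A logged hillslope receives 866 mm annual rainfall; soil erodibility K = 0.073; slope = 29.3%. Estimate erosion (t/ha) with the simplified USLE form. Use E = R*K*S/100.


Formula: E = R * K * S / 100  (simplified USLE)
R * K = 866 * 0.073 = 63.218
E = 63.218 * 29.3 / 100 = 18.52 t/ha

18.52


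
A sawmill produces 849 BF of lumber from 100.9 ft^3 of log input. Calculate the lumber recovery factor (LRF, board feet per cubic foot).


Formula: LRF = Lumber Output (BF) / Log Input (ft^3)
LRF = 849 BF / 100.9 ft^3
LRF = 8.41 BF/ft^3

8.41


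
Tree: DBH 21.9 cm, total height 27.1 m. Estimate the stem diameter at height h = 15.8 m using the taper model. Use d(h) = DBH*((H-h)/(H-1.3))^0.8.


Taper: d(h) = DBH * ((H - h) / (H - 1.3))^0.8
Numerator = H - h = 27.1 - 15.8 = 11.3 m
Denominator = H - 1.3 = 27.1 - 1.3 = 25.8 m
Ratio = 11.3 / 25.8 = 0.43798
d = 21.9 * 0.43798^0.8 = 11.3 cm

11.3


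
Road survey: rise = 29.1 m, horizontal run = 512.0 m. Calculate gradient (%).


Formula: Gradient = rise / run * 100
Gradient = 29.1 / 512.0 * 100 = 5.7%

5.7


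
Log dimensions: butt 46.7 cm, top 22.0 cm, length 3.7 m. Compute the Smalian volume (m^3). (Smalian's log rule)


Smalian: V = (A1 + A2)/2 * L,  A = pi*(D/200)^2
A1 = pi*(46.7/200)^2 = 0.171287 m^2
A2 = pi*(22.0/200)^2 = 0.038013 m^2
V = (0.171287+0.038013)/2*3.7 = 0.3872 m^3

0.3872


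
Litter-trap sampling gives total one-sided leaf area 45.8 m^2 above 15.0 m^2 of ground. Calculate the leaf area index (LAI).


Formula: LAI = total leaf area / ground area  (dimensionless)
LAI = 45.8 m^2 / 15.0 m^2
LAI = 3.05

3.05


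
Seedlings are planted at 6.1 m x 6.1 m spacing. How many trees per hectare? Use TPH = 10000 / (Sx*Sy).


Formula: TPH = 10000 m^2/ha / (spacing_x * spacing_y)
Area per tree = 6.1 m * 6.1 m = 37.21 m^2
TPH = 10000 / 37.21 = 269 trees/ha

269


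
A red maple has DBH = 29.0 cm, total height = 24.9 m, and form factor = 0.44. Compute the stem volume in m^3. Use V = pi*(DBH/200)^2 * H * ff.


Formula: V = pi * (DBH/200)^2 * H * ff
Radius = DBH/200 = 29.0/200 = 0.145 m
Radius^2 = 0.145^2 = 0.021025 m^2
V = pi * 0.021025 * 24.9 * 0.44
V = 0.724 m^3

0.724


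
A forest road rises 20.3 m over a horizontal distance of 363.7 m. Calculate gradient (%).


Formula: Gradient = rise / run * 100
Gradient = 20.3 / 363.7 * 100 = 5.6%

5.6


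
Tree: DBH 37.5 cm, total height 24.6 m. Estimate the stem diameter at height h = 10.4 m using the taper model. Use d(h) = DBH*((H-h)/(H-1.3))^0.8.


Taper: d(h) = DBH * ((H - h) / (H - 1.3))^0.8
Numerator = H - h = 24.6 - 10.4 = 14.2 m
Denominator = H - 1.3 = 24.6 - 1.3 = 23.3 m
Ratio = 14.2 / 23.3 = 0.60944
d = 37.5 * 0.60944^0.8 = 25.2 cm

25.2


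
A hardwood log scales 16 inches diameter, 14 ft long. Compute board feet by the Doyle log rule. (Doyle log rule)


Doyle: BF = (D - 4)^2 * L / 16
Adjusted diameter = 16 - 4 = 12 in
(D-4)^2 = 12^2 = 144
BF = 144 * 14 / 16 = 126 BF

126


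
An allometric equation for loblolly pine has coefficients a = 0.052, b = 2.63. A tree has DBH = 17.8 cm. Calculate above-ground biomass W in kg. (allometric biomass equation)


Formula: W = a * DBH^b  (allometric power law)
DBH^b = 17.8^2.63 = 1943.5898
W = 0.052 * 1943.5898 = 101.1 kg

101.1


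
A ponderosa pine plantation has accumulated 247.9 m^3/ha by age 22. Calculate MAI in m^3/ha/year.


Formula: MAI = Total Volume / Stand Age
MAI = 247.9 m^3/ha / 22 years
MAI = 11.27 m^3/ha/year

11.27


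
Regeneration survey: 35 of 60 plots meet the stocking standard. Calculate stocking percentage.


Formula: Stocking % = stocked plots / total plots * 100
Stocking = 35 / 60 * 100
Stocking = 0.5833 * 100 = 58.3%

58.3


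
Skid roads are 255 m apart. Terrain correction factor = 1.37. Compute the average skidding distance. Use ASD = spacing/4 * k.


Formula: ASD = (spacing / 4) * correction
Uncorrected distance = spacing / 4 = 255 / 4 = 63.75 m
ASD = 63.75 * 1.37 = 87 m

87


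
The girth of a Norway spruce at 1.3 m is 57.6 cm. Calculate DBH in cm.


Formula: DBH = C / pi
DBH = 57.6 / pi
pi = 3.14159...
DBH = 18.3 cm

18.3


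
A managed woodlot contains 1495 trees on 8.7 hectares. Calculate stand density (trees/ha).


Formula: Stand Density = N_trees / Area_ha
Density = 1495 trees / 8.7 ha
Density = 172 trees/ha

172


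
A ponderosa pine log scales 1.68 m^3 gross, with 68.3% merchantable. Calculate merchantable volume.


Formula: MV = V_total * (merchantable_pct / 100)
Merchantable fraction = 68.3% / 100 = 0.683
MV = 1.68 m^3 * 0.683 = 1.147 m^3

1.147


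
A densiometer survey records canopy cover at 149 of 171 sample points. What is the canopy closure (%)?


Formula: Canopy closure = covered points / total points * 100
Closure = 149 / 171 * 100
Closure = 0.8713 * 100 = 87.1%

87.1


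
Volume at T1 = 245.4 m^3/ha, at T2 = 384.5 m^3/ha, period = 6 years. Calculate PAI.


Formula: PAI = (V_T2 - V_T1) / (T2 - T1)
Volume increment = 384.5 - 245.4 = 139.1 m^3/ha
PAI = 139.1 / 6 = 23.18 m^3/ha/year

23.18


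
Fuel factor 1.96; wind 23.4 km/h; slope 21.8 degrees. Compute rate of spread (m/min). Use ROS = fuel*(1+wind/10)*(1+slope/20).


Formula: ROS = fuel * (1 + wind/10) * (1 + slope/20)
Wind factor = 1 + 23.4/10 = 3.34
Slope factor = 1 + 21.8/20 = 2.09
ROS = 1.96 * 3.34 * 2.09 = 13.68 m/min

13.68


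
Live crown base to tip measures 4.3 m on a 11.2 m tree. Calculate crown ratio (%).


Formula: Crown Ratio = (Crown Length / Total Height) * 100
CR = (4.3 m / 11.2 m) * 100
CR = 0.3839 * 100 = 38.4%

38.4


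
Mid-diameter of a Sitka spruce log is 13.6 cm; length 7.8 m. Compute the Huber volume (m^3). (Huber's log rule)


Huber: V = Am * L,  Am = pi*(Dm/200)^2
Am = pi*(13.6/200)^2 = 0.014527 m^2
V = 0.014527*7.8 = 0.1133 m^3

0.1133


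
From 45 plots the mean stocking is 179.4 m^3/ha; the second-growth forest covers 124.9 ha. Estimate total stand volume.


Formula: Total Volume = Mean Volume per ha * Total Area
Total Volume = 179.4 m^3/ha * 124.9 ha
Total Volume = 22407 m^3

22407


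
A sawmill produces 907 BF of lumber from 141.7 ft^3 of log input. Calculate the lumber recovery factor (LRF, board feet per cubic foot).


Formula: LRF = Lumber Output (BF) / Log Input (ft^3)
LRF = 907 BF / 141.7 ft^3
LRF = 6.4 BF/ft^3

6.4


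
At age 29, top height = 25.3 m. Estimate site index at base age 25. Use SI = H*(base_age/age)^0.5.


Formula: SI = H_dom * (base_age / age)^0.5
Age ratio = 25 / 29 = 0.86207
sqrt(age_ratio) = 0.92848
SI = 25.3 * 0.92848 = 23.5 m

23.5


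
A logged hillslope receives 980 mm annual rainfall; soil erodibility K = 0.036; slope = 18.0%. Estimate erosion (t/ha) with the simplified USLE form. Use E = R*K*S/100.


Formula: E = R * K * S / 100  (simplified USLE)
R * K = 980 * 0.036 = 35.28
E = 35.28 * 18.0 / 100 = 6.35 t/ha

6.35


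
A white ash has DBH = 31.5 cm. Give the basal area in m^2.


Formula: BA = pi * (DBH/2)^2 / 10000  (cm^2 to m^2)
Radius = DBH/2 = 31.5/2 = 15.75 cm
BA = pi * 15.75^2 / 10000
   = 779.3113 cm^2 / 10000
   = 0.0779 m^2

0.0779


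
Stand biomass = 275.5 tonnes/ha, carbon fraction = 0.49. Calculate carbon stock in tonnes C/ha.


Formula: Carbon Stock = Biomass * Carbon Fraction
C = 275.5 t/ha * 0.49
C = 135.0 t C/ha

135.0


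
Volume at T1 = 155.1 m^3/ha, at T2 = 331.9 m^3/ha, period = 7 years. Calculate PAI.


Formula: PAI = (V_T2 - V_T1) / (T2 - T1)
Volume increment = 331.9 - 155.1 = 176.8 m^3/ha
PAI = 176.8 / 7 = 25.26 m^3/ha/year

25.26


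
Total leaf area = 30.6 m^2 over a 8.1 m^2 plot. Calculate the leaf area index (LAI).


Formula: LAI = total leaf area / ground area  (dimensionless)
LAI = 30.6 m^2 / 8.1 m^2
LAI = 3.78

3.78


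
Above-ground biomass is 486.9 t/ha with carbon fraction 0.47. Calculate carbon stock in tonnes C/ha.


Formula: Carbon Stock = Biomass * Carbon Fraction
C = 486.9 t/ha * 0.47
C = 228.8 t C/ha

228.8


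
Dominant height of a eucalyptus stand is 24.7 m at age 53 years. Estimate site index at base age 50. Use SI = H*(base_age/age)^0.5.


Formula: SI = H_dom * (base_age / age)^0.5
Age ratio = 50 / 53 = 0.9434
sqrt(age_ratio) = 0.97129
SI = 24.7 * 0.97129 = 24.0 m

24.0


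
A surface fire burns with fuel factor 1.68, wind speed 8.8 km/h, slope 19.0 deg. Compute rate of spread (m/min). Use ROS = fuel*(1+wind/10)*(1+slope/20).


Formula: ROS = fuel * (1 + wind/10) * (1 + slope/20)
Wind factor = 1 + 8.8/10 = 1.88
Slope factor = 1 + 19.0/20 = 1.95
ROS = 1.68 * 1.88 * 1.95 = 6.16 m/min

6.16


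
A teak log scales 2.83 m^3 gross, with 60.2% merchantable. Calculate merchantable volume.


Formula: MV = V_total * (merchantable_pct / 100)
Merchantable fraction = 60.2% / 100 = 0.602
MV = 2.83 m^3 * 0.602 = 1.704 m^3

1.704


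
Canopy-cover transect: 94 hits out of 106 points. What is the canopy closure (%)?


Formula: Canopy closure = covered points / total points * 100
Closure = 94 / 106 * 100
Closure = 0.8868 * 100 = 88.7%

88.7


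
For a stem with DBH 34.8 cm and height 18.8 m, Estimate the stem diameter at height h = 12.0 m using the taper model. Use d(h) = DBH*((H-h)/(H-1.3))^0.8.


Taper: d(h) = DBH * ((H - h) / (H - 1.3))^0.8
Numerator = H - h = 18.8 - 12.0 = 6.8 m
Denominator = H - 1.3 = 18.8 - 1.3 = 17.5 m
Ratio = 6.8 / 17.5 = 0.38857
d = 34.8 * 0.38857^0.8 = 16.3 cm

16.3


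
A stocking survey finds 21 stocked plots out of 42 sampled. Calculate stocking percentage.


Formula: Stocking % = stocked plots / total plots * 100
Stocking = 21 / 42 * 100
Stocking = 0.5 * 100 = 50.0%

50.0


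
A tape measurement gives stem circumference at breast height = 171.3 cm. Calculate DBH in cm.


Formula: DBH = C / pi
DBH = 171.3 / pi
pi = 3.14159...
DBH = 54.5 cm

54.5


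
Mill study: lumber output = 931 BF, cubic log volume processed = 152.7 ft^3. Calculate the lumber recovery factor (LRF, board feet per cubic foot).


Formula: LRF = Lumber Output (BF) / Log Input (ft^3)
LRF = 931 BF / 152.7 ft^3
LRF = 6.1 BF/ft^3

6.1


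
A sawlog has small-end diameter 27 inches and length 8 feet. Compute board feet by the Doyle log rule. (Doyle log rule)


Doyle: BF = (D - 4)^2 * L / 16
Adjusted diameter = 27 - 4 = 23 in
(D-4)^2 = 23^2 = 529
BF = 529 * 8 / 16 = 265 BF

265


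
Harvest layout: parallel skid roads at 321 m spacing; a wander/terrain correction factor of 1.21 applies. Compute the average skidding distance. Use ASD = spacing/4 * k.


Formula: ASD = (spacing / 4) * correction
Uncorrected distance = spacing / 4 = 321 / 4 = 80.25 m
ASD = 80.25 * 1.21 = 97 m

97


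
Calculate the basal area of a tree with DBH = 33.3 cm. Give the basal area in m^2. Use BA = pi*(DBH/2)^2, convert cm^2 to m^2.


Formula: BA = pi * (DBH/2)^2 / 10000  (cm^2 to m^2)
Radius = DBH/2 = 33.3/2 = 16.65 cm
BA = pi * 16.65^2 / 10000
   = 870.9202 cm^2 / 10000
   = 0.0871 m^2

0.0871


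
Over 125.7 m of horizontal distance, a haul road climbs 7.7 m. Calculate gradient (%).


Formula: Gradient = rise / run * 100
Gradient = 7.7 / 125.7 * 100 = 6.1%

6.1


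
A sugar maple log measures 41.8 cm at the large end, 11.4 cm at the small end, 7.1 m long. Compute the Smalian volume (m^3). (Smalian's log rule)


Smalian: V = (A1 + A2)/2 * L,  A = pi*(D/200)^2
A1 = pi*(41.8/200)^2 = 0.137228 m^2
A2 = pi*(11.4/200)^2 = 0.010207 m^2
V = (0.137228+0.010207)/2*7.1 = 0.5234 m^3

0.5234


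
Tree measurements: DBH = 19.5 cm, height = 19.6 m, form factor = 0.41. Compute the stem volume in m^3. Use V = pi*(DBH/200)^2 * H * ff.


Formula: V = pi * (DBH/200)^2 * H * ff
Radius = DBH/200 = 19.5/200 = 0.0975 m
Radius^2 = 0.0975^2 = 0.00950625 m^2
V = pi * 0.00950625 * 19.6 * 0.41
V = 0.24 m^3

0.24


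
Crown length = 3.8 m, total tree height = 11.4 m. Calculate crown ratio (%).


Formula: Crown Ratio = (Crown Length / Total Height) * 100
CR = (3.8 m / 11.4 m) * 100
CR = 0.3333 * 100 = 33.3%

33.3


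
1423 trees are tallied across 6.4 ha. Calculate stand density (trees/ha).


Formula: Stand Density = N_trees / Area_ha
Density = 1423 trees / 6.4 ha
Density = 222 trees/ha

222


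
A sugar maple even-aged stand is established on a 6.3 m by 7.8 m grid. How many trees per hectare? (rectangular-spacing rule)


Formula: TPH = 10000 m^2/ha / (spacing_x * spacing_y)
Area per tree = 6.3 m * 7.8 m = 49.14 m^2
TPH = 10000 / 49.14 = 204 trees/ha

204


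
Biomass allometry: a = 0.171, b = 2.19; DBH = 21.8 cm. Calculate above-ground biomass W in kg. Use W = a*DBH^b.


Formula: W = a * DBH^b  (allometric power law)
DBH^b = 21.8^2.19 = 853.5318
W = 0.171 * 853.5318 = 146.0 kg

146.0


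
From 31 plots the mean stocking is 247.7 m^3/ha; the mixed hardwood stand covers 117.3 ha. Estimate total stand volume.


Formula: Total Volume = Mean Volume per ha * Total Area
Total Volume = 247.7 m^3/ha * 117.3 ha
Total Volume = 29055 m^3

29055


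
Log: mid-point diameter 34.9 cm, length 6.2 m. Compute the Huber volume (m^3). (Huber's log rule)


Huber: V = Am * L,  Am = pi*(Dm/200)^2
Am = pi*(34.9/200)^2 = 0.095662 m^2
V = 0.095662*6.2 = 0.5931 m^3

0.5931


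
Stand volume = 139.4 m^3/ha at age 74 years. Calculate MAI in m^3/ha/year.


Formula: MAI = Total Volume / Stand Age
MAI = 139.4 m^3/ha / 74 years
MAI = 1.88 m^3/ha/year

1.88


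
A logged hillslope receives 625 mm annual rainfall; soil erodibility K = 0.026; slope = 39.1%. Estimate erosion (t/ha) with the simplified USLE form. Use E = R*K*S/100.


Formula: E = R * K * S / 100  (simplified USLE)
R * K = 625 * 0.026 = 16.25
E = 16.25 * 39.1 / 100 = 6.35 t/ha

6.35


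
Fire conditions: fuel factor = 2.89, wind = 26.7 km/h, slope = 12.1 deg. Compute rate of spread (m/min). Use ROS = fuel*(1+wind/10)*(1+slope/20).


Formula: ROS = fuel * (1 + wind/10) * (1 + slope/20)
Wind factor = 1 + 26.7/10 = 3.67
Slope factor = 1 + 12.1/20 = 1.605
ROS = 2.89 * 3.67 * 1.605 = 17.02 m/min

17.02


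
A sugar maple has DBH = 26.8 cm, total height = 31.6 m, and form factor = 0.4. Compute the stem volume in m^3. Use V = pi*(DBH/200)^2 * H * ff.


Formula: V = pi * (DBH/200)^2 * H * ff
Radius = DBH/200 = 26.8/200 = 0.134 m
Radius^2 = 0.134^2 = 0.017956 m^2
V = pi * 0.017956 * 31.6 * 0.4
V = 0.713 m^3

0.713


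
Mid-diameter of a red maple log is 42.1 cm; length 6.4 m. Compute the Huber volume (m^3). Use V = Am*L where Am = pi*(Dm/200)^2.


Huber: V = Am * L,  Am = pi*(Dm/200)^2
Am = pi*(42.1/200)^2 = 0.139205 m^2
V = 0.139205*6.4 = 0.8909 m^3

0.8909


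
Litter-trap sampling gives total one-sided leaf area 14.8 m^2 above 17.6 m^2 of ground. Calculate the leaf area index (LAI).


Formula: LAI = total leaf area / ground area  (dimensionless)
LAI = 14.8 m^2 / 17.6 m^2
LAI = 0.84

0.84


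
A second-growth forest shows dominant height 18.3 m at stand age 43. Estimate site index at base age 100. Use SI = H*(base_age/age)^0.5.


Formula: SI = H_dom * (base_age / age)^0.5
Age ratio = 100 / 43 = 2.32558
sqrt(age_ratio) = 1.52499
SI = 18.3 * 1.52499 = 27.9 m

27.9


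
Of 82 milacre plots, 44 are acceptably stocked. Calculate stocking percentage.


Formula: Stocking % = stocked plots / total plots * 100
Stocking = 44 / 82 * 100
Stocking = 0.5366 * 100 = 53.7%

53.7


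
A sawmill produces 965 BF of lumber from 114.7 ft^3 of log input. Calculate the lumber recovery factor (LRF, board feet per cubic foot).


Formula: LRF = Lumber Output (BF) / Log Input (ft^3)
LRF = 965 BF / 114.7 ft^3
LRF = 8.41 BF/ft^3

8.41


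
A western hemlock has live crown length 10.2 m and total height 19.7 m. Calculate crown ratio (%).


Formula: Crown Ratio = (Crown Length / Total Height) * 100
CR = (10.2 m / 19.7 m) * 100
CR = 0.5178 * 100 = 51.8%

51.8


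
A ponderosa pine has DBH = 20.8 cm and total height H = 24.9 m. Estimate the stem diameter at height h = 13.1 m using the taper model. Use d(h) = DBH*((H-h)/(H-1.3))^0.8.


Taper: d(h) = DBH * ((H - h) / (H - 1.3))^0.8
Numerator = H - h = 24.9 - 13.1 = 11.8 m
Denominator = H - 1.3 = 24.9 - 1.3 = 23.6 m
Ratio = 11.8 / 23.6 = 0.5
d = 20.8 * 0.5^0.8 = 11.9 cm

11.9


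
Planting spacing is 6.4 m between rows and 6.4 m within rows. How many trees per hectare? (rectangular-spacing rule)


Formula: TPH = 10000 m^2/ha / (spacing_x * spacing_y)
Area per tree = 6.4 m * 6.4 m = 40.96 m^2
TPH = 10000 / 40.96 = 244 trees/ha

244


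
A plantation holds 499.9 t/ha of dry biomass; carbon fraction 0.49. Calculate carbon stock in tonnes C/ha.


Formula: Carbon Stock = Biomass * Carbon Fraction
C = 499.9 t/ha * 0.49
C = 245.0 t C/ha

245.0


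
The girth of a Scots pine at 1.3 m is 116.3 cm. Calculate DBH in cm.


Formula: DBH = C / pi
DBH = 116.3 / pi
pi = 3.14159...
DBH = 37.0 cm

37.0


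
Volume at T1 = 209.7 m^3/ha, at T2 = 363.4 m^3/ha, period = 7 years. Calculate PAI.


Formula: PAI = (V_T2 - V_T1) / (T2 - T1)
Volume increment = 363.4 - 209.7 = 153.7 m^3/ha
PAI = 153.7 / 7 = 21.96 m^3/ha/year

21.96


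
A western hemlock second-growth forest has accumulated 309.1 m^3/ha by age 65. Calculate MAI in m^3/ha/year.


Formula: MAI = Total Volume / Stand Age
MAI = 309.1 m^3/ha / 65 years
MAI = 4.76 m^3/ha/year

4.76


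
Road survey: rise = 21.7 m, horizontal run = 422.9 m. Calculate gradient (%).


Formula: Gradient = rise / run * 100
Gradient = 21.7 / 422.9 * 100 = 5.1%

5.1


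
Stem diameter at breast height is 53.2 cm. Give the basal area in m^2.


Formula: BA = pi * (DBH/2)^2 / 10000  (cm^2 to m^2)
Radius = DBH/2 = 53.2/2 = 26.6 cm
BA = pi * 26.6^2 / 10000
   = 2222.8653 cm^2 / 10000
   = 0.2223 m^2

0.2223


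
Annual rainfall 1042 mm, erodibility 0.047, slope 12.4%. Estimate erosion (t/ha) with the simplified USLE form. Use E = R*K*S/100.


Formula: E = R * K * S / 100  (simplified USLE)
R * K = 1042 * 0.047 = 48.974
E = 48.974 * 12.4 / 100 = 6.07 t/ha

6.07


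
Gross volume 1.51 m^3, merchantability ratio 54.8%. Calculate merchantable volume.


Formula: MV = V_total * (merchantable_pct / 100)
Merchantable fraction = 54.8% / 100 = 0.548
MV = 1.51 m^3 * 0.548 = 0.827 m^3

0.827


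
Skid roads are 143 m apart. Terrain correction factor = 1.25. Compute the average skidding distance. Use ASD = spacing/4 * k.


Formula: ASD = (spacing / 4) * correction
Uncorrected distance = spacing / 4 = 143 / 4 = 35.75 m
ASD = 35.75 * 1.25 = 45 m

45


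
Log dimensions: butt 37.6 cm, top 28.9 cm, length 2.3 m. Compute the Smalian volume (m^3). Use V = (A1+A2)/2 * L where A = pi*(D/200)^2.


Smalian: V = (A1 + A2)/2 * L,  A = pi*(D/200)^2
A1 = pi*(37.6/200)^2 = 0.111036 m^2
A2 = pi*(28.9/200)^2 = 0.065597 m^2
V = (0.111036+0.065597)/2*2.3 = 0.2031 m^3

0.2031


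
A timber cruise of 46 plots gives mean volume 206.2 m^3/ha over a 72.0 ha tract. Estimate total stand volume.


Formula: Total Volume = Mean Volume per ha * Total Area
Total Volume = 206.2 m^3/ha * 72.0 ha
Total Volume = 14846 m^3

14846


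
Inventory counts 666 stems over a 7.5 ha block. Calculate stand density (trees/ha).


Formula: Stand Density = N_trees / Area_ha
Density = 666 trees / 7.5 ha
Density = 89 trees/ha

89


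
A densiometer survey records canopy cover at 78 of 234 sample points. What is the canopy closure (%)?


Formula: Canopy closure = covered points / total points * 100
Closure = 78 / 234 * 100
Closure = 0.3333 * 100 = 33.3%

33.3


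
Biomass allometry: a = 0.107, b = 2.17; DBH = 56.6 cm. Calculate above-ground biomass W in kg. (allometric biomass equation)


Formula: W = a * DBH^b  (allometric power law)
DBH^b = 56.6^2.17 = 6362.2636
W = 0.107 * 6362.2636 = 680.8 kg

680.8


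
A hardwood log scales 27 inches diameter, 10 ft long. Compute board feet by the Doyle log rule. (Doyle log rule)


Doyle: BF = (D - 4)^2 * L / 16
Adjusted diameter = 27 - 4 = 23 in
(D-4)^2 = 23^2 = 529
BF = 529 * 10 / 16 = 331 BF

331


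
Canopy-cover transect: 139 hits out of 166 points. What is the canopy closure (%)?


Formula: Canopy closure = covered points / total points * 100
Closure = 139 / 166 * 100
Closure = 0.8373 * 100 = 83.7%

83.7
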